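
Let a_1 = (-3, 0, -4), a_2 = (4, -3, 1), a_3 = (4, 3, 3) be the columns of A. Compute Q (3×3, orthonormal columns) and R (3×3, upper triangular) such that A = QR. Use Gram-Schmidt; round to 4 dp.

Q = [[-0.6000, 0.5239, 0.6046], [0.0000, -0.7557, 0.6549], [-0.8000, -0.3930, -0.4534]], R = [[5.0000, -3.2000, -4.8000], [0.0000, 3.9699, -1.3502], [0.0000, 0.0000, 3.0228]]

a_1 = (-3, 0, -4); ‖a_1‖ = 5.0000, so e_1 = (-0.6000, 0.0000, -0.8000).
e_1·a_2 = (-0.6000)·4 + 0.0000·(-3) + (-0.8000)·1 = -3.2000.
u_2 = a_2 + 3.2000·e_1 = (2.0800, -3.0000, -1.5600).
‖u_2‖ = 3.9699, so e_2 = (0.5239, -0.7557, -0.3930).
e_1·a_3 = (-0.6000)·4 + 0.0000·3 + (-0.8000)·3 = -4.8000; e_2·a_3 = 0.5239·4 + (-0.7557)·3 + (-0.3930)·3 = -1.3502.
u_3 = a_3 + 4.8000·e_1 + 1.3502·e_2 = (1.8274, 1.9797, -1.3706).
‖u_3‖ = 3.0228, so e_3 = (0.6046, 0.6549, -0.4534).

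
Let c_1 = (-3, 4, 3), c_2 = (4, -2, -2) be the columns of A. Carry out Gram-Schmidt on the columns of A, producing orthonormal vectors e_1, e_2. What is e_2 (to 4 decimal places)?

e_2 = (0.8407, 0.5218, 0.1449)

e_1 = c_1/‖c_1‖ = (-3, 4, 3)/5.8310 = (-0.5145, 0.6860, 0.5145).
r_{12} = e_1·c_2 = -4.4590.
u_2 = c_2 + 4.4590·e_1 = (1.7059, 1.0588, 0.2941).
‖u_2‖ = 2.0292, so e_2 = (0.8407, 0.5218, 0.1449).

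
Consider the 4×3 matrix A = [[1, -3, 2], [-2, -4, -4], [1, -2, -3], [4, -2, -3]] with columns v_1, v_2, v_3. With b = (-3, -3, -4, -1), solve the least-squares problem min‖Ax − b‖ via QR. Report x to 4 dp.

v_1 = (1, -2, 1, 4); ‖v_1‖ = 4.6904, so q_1 = (0.2132, -0.4264, 0.2132, 0.8528).
q_1·v_2 = 0.2132·(-3) + (-0.4264)·(-4) + 0.2132·(-2) + 0.8528·(-2) = -1.0660.
u_2 = v_2 + 1.0660·q_1 = (-2.7727, -4.4545, -1.7727, -1.0909).
‖u_2‖ = 5.6448, so q_2 = (-0.4912, -0.7891, -0.3140, -0.1933).
q_1·v_3 = 0.2132·2 + (-0.4264)·(-4) + 0.2132·(-3) + 0.8528·(-3) = -1.0660; q_2·v_3 = (-0.4912)·2 + (-0.7891)·(-4) + (-0.3140)·(-3) + (-0.1933)·(-3) = 3.6961.
u_3 = v_3 + 1.0660·q_1 − 3.6961·q_2 = (4.0428, -1.5378, -1.6120, -1.3766).
‖u_3‖ = 4.8169, so q_3 = (0.8393, -0.3193, -0.3347, -0.2858).
Qᵀb = (-1.0660, 5.2905, 0.0643).
Back-substitute: x_3 = 0.0643/4.8169 = 0.0133.
x_2 = (5.2905 − 3.6961·0.0133)/5.6448 = 0.9285.
x_1 = (-1.0660 + 1.0660·0.9285 + 1.0660·0.0133)/4.6904 = -0.0132.

x = (-0.0132, 0.9285, 0.0133)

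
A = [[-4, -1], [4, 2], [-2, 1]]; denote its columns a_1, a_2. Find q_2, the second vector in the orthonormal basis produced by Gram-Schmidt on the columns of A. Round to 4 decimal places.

a_1 = (-4, 4, -2); ‖a_1‖ = 6.0000, so q_1 = (-0.6667, 0.6667, -0.3333).
q_1·a_2 = (-0.6667)·(-1) + 0.6667·2 + (-0.3333)·1 = 1.6667.
u_2 = a_2 − 1.6667·q_1 = (0.1111, 0.8889, 1.5556).
‖u_2‖ = 1.7951, so q_2 = (0.0619, 0.4952, 0.8666).

q_2 = (0.0619, 0.4952, 0.8666)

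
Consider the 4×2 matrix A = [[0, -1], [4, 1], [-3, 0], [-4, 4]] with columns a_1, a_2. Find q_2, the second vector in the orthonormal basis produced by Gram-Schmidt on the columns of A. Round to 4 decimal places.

q_2 = (-0.2627, 0.5703, -0.2307, 0.7433)

q_1 = a_1/‖a_1‖ = (0, 4, -3, -4)/6.4031 = (0.0000, 0.6247, -0.4685, -0.6247).
r_{12} = q_1·a_2 = -1.8741.
u_2 = a_2 + 1.8741·q_1 = (-1.0000, 2.1707, -0.8780, 2.8293).
‖u_2‖ = 3.8063, so q_2 = (-0.2627, 0.5703, -0.2307, 0.7433).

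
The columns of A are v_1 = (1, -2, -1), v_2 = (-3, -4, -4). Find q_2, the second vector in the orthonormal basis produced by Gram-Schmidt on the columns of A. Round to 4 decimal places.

v_1 = (1, -2, -1); ‖v_1‖ = 2.4495, so q_1 = (0.4082, -0.8165, -0.4082).
q_1·v_2 = 0.4082·(-3) + (-0.8165)·(-4) + (-0.4082)·(-4) = 3.6742.
u_2 = v_2 − 3.6742·q_1 = (-4.5000, -1.0000, -2.5000).
‖u_2‖ = 5.2440, so q_2 = (-0.8581, -0.1907, -0.4767).

q_2 = (-0.8581, -0.1907, -0.4767)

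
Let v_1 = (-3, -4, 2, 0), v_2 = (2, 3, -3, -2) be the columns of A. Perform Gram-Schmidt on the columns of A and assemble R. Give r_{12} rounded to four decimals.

r_{12} = -4.4567

v_1 = (-3, -4, 2, 0); ‖v_1‖ = 5.3852, so q_1 = (-0.5571, -0.7428, 0.3714, 0.0000).
r_{12} = q_1·v_2 = -4.4567.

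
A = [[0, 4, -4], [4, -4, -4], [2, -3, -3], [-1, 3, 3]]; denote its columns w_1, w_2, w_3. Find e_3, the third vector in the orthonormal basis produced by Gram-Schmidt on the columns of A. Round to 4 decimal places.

w_1 = (0, 4, 2, -1); ‖w_1‖ = 4.5826, so e_1 = (0.0000, 0.8729, 0.4364, -0.2182).
e_1·w_2 = 0.0000·4 + 0.8729·(-4) + 0.4364·(-3) + (-0.2182)·3 = -5.4554.
u_2 = w_2 + 5.4554·e_1 = (4.0000, 0.7619, -0.6190, 1.8095).
‖u_2‖ = 4.4987, so e_2 = (0.8892, 0.1694, -0.1376, 0.4022).
e_1·w_3 = 0.0000·(-4) + 0.8729·(-4) + 0.4364·(-3) + (-0.2182)·3 = -5.4554; e_2·w_3 = 0.8892·(-4) + 0.1694·(-4) + (-0.1376)·(-3) + 0.4022·3 = -2.6145.
u_3 = w_3 + 5.4554·e_1 + 2.6145·e_2 = (-1.6753, 1.2047, -0.9788, 2.8612).
‖u_3‖ = 3.6609, so e_3 = (-0.4576, 0.3291, -0.2674, 0.7815).

e_3 = (-0.4576, 0.3291, -0.2674, 0.7815)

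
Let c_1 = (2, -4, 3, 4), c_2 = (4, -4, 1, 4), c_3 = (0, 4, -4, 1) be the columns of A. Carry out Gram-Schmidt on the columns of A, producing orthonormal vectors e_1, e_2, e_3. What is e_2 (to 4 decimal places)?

e_2 = (0.7427, -0.0632, -0.6637, 0.0632)

e_1 = c_1/‖c_1‖ = (2, -4, 3, 4)/6.7082 = (0.2981, -0.5963, 0.4472, 0.5963).
r_{12} = e_1·c_2 = 6.4101.
u_2 = c_2 − 6.4101·e_1 = (2.0889, -0.1778, -1.8667, 0.1778).
‖u_2‖ = 2.8127, so e_2 = (0.7427, -0.0632, -0.6637, 0.0632).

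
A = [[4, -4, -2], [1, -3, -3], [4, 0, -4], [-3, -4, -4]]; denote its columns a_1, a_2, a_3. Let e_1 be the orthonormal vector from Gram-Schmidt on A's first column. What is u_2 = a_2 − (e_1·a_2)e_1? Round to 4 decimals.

e_1 = a_1/‖a_1‖ = (4, 1, 4, -3)/6.4807 = (0.6172, 0.1543, 0.6172, -0.4629).
r_{12} = e_1·a_2 = -1.0801.
u_2 = a_2 + 1.0801·e_1 = (-3.3333, -2.8333, 0.6667, -4.5000).

u_2 = (-3.3333, -2.8333, 0.6667, -4.5000)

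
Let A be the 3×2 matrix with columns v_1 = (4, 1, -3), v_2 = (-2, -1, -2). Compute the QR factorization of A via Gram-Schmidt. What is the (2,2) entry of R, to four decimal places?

v_1 = (4, 1, -3); ‖v_1‖ = 5.0990, so e_1 = (0.7845, 0.1961, -0.5883).
e_1·v_2 = 0.7845·(-2) + 0.1961·(-1) + (-0.5883)·(-2) = -0.5883.
u_2 = v_2 + 0.5883·e_1 = (-1.5385, -0.8846, -2.3462).
r_{22} = ‖u_2‖ = 2.9417.

r_{22} = 2.9417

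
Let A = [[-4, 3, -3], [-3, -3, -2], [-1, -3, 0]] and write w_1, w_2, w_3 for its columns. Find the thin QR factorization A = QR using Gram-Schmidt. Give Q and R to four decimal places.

w_1 = (-4, -3, -1); ‖w_1‖ = 5.0990, so e_1 = (-0.7845, -0.5883, -0.1961).
e_1·w_2 = (-0.7845)·3 + (-0.5883)·(-3) + (-0.1961)·(-3) = 0.0000.
u_2 = w_2 + 0.0000·e_1 = (3.0000, -3.0000, -3.0000).
‖u_2‖ = 5.1962, so e_2 = (0.5774, -0.5774, -0.5774).
e_1·w_3 = (-0.7845)·(-3) + (-0.5883)·(-2) + (-0.1961)·0 = 3.5301; e_2·w_3 = 0.5774·(-3) + (-0.5774)·(-2) + (-0.5774)·0 = -0.5774.
u_3 = w_3 − 3.5301·e_1 + 0.5774·e_2 = (0.1026, -0.2564, 0.3590).
‖u_3‖ = 0.4529, so e_3 = (0.2265, -0.5661, 0.7926).

Q = [[-0.7845, 0.5774, 0.2265], [-0.5883, -0.5774, -0.5661], [-0.1961, -0.5774, 0.7926]], R = [[5.0990, 0.0000, 3.5301], [0.0000, 5.1962, -0.5774], [0.0000, 0.0000, 0.4529]]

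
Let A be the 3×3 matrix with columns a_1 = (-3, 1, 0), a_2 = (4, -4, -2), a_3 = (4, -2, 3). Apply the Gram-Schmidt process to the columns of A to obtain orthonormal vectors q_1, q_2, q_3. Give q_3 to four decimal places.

q_3 = (-0.1961, -0.5883, 0.7845)

a_1 = (-3, 1, 0); ‖a_1‖ = 3.1623, so q_1 = (-0.9487, 0.3162, 0.0000).
q_1·a_2 = (-0.9487)·4 + 0.3162·(-4) + 0.0000·(-2) = -5.0596.
u_2 = a_2 + 5.0596·q_1 = (-0.8000, -2.4000, -2.0000).
‖u_2‖ = 3.2249, so q_2 = (-0.2481, -0.7442, -0.6202).
q_1·a_3 = (-0.9487)·4 + 0.3162·(-2) + 0.0000·3 = -4.4272; q_2·a_3 = (-0.2481)·4 + (-0.7442)·(-2) + (-0.6202)·3 = -1.3644.
u_3 = a_3 + 4.4272·q_1 + 1.3644·q_2 = (-0.5385, -1.6154, 2.1538).
‖u_3‖ = 2.7456, so q_3 = (-0.1961, -0.5883, 0.7845).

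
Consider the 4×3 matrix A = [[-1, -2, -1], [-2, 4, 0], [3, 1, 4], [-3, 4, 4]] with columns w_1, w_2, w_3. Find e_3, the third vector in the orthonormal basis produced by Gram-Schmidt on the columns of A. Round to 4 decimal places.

w_1 = (-1, -2, 3, -3); ‖w_1‖ = 4.7958, so e_1 = (-0.2085, -0.4170, 0.6255, -0.6255).
e_1·w_2 = (-0.2085)·(-2) + (-0.4170)·4 + 0.6255·1 + (-0.6255)·4 = -3.1277.
u_2 = w_2 + 3.1277·e_1 = (-2.6522, 2.6957, 2.9565, 2.0435).
‖u_2‖ = 5.2170, so e_2 = (-0.5084, 0.5167, 0.5667, 0.3917).
e_1·w_3 = (-0.2085)·(-1) + (-0.4170)·0 + 0.6255·4 + (-0.6255)·4 = 0.2085; e_2·w_3 = (-0.5084)·(-1) + 0.5167·0 + 0.5667·4 + 0.3917·4 = 4.3420.
u_3 = w_3 − 0.2085·e_1 − 4.3420·e_2 = (1.2508, -2.1565, 1.4089, 2.4297).
‖u_3‖ = 3.7555, so e_3 = (0.3331, -0.5742, 0.3752, 0.6470).

e_3 = (0.3331, -0.5742, 0.3752, 0.6470)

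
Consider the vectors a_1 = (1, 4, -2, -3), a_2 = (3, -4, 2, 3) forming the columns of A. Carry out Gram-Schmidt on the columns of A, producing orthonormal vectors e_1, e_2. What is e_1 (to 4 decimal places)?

a_1 = (1, 4, -2, -3); ‖a_1‖ = 5.4772, so e_1 = (0.1826, 0.7303, -0.3651, -0.5477).

e_1 = (0.1826, 0.7303, -0.3651, -0.5477)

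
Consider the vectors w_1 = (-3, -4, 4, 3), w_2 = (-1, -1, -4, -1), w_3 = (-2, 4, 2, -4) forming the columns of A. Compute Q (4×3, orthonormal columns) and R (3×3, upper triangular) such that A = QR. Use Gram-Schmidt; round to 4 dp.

Q = [[-0.4243, -0.4284, -0.6934], [-0.5657, -0.4882, 0.3147], [0.5657, -0.7572, 0.2447], [0.4243, -0.0697, -0.6002]], R = [[7.0711, -1.6971, -1.9799], [0.0000, 4.0150, -2.3313], [0.0000, 0.0000, 5.5358]]

w_1 = (-3, -4, 4, 3); ‖w_1‖ = 7.0711, so e_1 = (-0.4243, -0.5657, 0.5657, 0.4243).
e_1·w_2 = (-0.4243)·(-1) + (-0.5657)·(-1) + 0.5657·(-4) + 0.4243·(-1) = -1.6971.
u_2 = w_2 + 1.6971·e_1 = (-1.7200, -1.9600, -3.0400, -0.2800).
‖u_2‖ = 4.0150, so e_2 = (-0.4284, -0.4882, -0.7572, -0.0697).
e_1·w_3 = (-0.4243)·(-2) + (-0.5657)·4 + 0.5657·2 + 0.4243·(-4) = -1.9799; e_2·w_3 = (-0.4284)·(-2) + (-0.4882)·4 + (-0.7572)·2 + (-0.0697)·(-4) = -2.3313.
u_3 = w_3 + 1.9799·e_1 + 2.3313·e_2 = (-3.8387, 1.7419, 1.3548, -3.3226).
‖u_3‖ = 5.5358, so e_3 = (-0.6934, 0.3147, 0.2447, -0.6002).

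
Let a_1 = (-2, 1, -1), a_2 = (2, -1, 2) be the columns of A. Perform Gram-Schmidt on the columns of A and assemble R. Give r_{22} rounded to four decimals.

r_{22} = 0.9129

a_1 = (-2, 1, -1); ‖a_1‖ = 2.4495, so q_1 = (-0.8165, 0.4082, -0.4082).
q_1·a_2 = (-0.8165)·2 + 0.4082·(-1) + (-0.4082)·2 = -2.8577.
u_2 = a_2 + 2.8577·q_1 = (-0.3333, 0.1667, 0.8333).
r_{22} = ‖u_2‖ = 0.9129.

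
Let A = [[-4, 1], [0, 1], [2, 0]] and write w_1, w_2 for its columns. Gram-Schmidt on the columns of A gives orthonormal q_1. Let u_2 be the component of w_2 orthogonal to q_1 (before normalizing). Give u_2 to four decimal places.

w_1 = (-4, 0, 2); ‖w_1‖ = 4.4721, so q_1 = (-0.8944, 0.0000, 0.4472).
q_1·w_2 = (-0.8944)·1 + 0.0000·1 + 0.4472·0 = -0.8944.
u_2 = w_2 + 0.8944·q_1 = (0.2000, 1.0000, 0.4000).

u_2 = (0.2000, 1.0000, 0.4000)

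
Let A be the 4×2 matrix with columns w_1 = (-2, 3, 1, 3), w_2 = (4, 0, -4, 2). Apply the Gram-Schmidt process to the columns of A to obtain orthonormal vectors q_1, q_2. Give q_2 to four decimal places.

q_2 = (0.5927, 0.1334, -0.6372, 0.4742)

w_1 = (-2, 3, 1, 3); ‖w_1‖ = 4.7958, so q_1 = (-0.4170, 0.6255, 0.2085, 0.6255).
q_1·w_2 = (-0.4170)·4 + 0.6255·0 + 0.2085·(-4) + 0.6255·2 = -1.2511.
u_2 = w_2 + 1.2511·q_1 = (3.4783, 0.7826, -3.7391, 2.7826).
‖u_2‖ = 5.8681, so q_2 = (0.5927, 0.1334, -0.6372, 0.4742).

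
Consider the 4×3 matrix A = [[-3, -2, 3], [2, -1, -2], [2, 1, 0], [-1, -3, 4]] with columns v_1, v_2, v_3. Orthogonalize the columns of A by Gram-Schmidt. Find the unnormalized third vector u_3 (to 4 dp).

v_1 = (-3, 2, 2, -1); ‖v_1‖ = 4.2426, so e_1 = (-0.7071, 0.4714, 0.4714, -0.2357).
e_1·v_2 = (-0.7071)·(-2) + 0.4714·(-1) + 0.4714·1 + (-0.2357)·(-3) = 2.1213.
u_2 = v_2 − 2.1213·e_1 = (-0.5000, -2.0000, 0.0000, -2.5000).
‖u_2‖ = 3.2404, so e_2 = (-0.1543, -0.6172, 0.0000, -0.7715).
e_1·v_3 = (-0.7071)·3 + 0.4714·(-2) + 0.4714·0 + (-0.2357)·4 = -4.0069; e_2·v_3 = (-0.1543)·3 + (-0.6172)·(-2) + (0.0000)·0 + (-0.7715)·4 = -2.3146.
u_3 = v_3 + 4.0069·e_1 + 2.3146·e_2 = (-0.1905, -1.5397, 1.8889, 1.2698).

u_3 = (-0.1905, -1.5397, 1.8889, 1.2698)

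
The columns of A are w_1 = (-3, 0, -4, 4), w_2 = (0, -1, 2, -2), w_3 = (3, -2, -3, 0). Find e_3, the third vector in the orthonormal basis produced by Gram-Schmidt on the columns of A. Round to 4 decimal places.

e_3 = (0.4644, -0.6966, -0.5194, -0.1711)

e_1 = w_1/‖w_1‖ = (-3, 0, -4, 4)/6.4031 = (-0.4685, 0.0000, -0.6247, 0.6247).
r_{12} = e_1·w_2 = -2.4988.
u_2 = w_2 + 2.4988·e_1 = (-1.1707, -1.0000, 0.4390, -0.4390).
‖u_2‖ = 1.6601, so e_2 = (-0.7052, -0.6024, 0.2644, -0.2644).
r_{13} = e_1·w_3 = 0.4685; r_{23} = e_2·w_3 = -1.7042.
u_3 = w_3 − 0.4685·e_1 + 1.7042·e_2 = (2.0177, -3.0265, -2.2566, -0.7434).
‖u_3‖ = 4.3447, so e_3 = (0.4644, -0.6966, -0.5194, -0.1711).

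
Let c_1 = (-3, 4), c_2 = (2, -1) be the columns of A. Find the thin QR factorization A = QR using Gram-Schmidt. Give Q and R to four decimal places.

Q = [[-0.6000, 0.8000], [0.8000, 0.6000]], R = [[5.0000, -2.0000], [0.0000, 1.0000]]

e_1 = c_1/‖c_1‖ = (-3, 4)/5.0000 = (-0.6000, 0.8000).
r_{12} = e_1·c_2 = -2.0000.
u_2 = c_2 + 2.0000·e_1 = (0.8000, 0.6000).
‖u_2‖ = 1.0000, so e_2 = (0.8000, 0.6000).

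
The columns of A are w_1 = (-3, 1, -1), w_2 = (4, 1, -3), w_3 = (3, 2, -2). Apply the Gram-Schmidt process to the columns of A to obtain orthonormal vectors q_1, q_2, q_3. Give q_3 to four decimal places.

w_1 = (-3, 1, -1); ‖w_1‖ = 3.3166, so q_1 = (-0.9045, 0.3015, -0.3015).
q_1·w_2 = (-0.9045)·4 + 0.3015·1 + (-0.3015)·(-3) = -2.4121.
u_2 = w_2 + 2.4121·q_1 = (1.8182, 1.7273, -3.7273).
‖u_2‖ = 4.4924, so q_2 = (0.4047, 0.3845, -0.8297).
q_1·w_3 = (-0.9045)·3 + 0.3015·2 + (-0.3015)·(-2) = -1.5076; q_2·w_3 = 0.4047·3 + 0.3845·2 + (-0.8297)·(-2) = 3.6425.
u_3 = w_3 + 1.5076·q_1 − 3.6425·q_2 = (0.1622, 1.0541, 0.5676).
‖u_3‖ = 1.2081, so q_3 = (0.1342, 0.8725, 0.4698).

q_3 = (0.1342, 0.8725, 0.4698)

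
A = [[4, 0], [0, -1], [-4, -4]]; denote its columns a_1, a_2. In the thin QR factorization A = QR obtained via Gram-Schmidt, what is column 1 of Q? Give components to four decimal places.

a_1 = (4, 0, -4); ‖a_1‖ = 5.6569, so e_1 = (0.7071, 0.0000, -0.7071).

e_1 = (0.7071, 0.0000, -0.7071)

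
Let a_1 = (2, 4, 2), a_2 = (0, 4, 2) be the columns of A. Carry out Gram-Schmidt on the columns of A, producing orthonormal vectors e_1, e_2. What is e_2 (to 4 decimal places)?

e_2 = (-0.9129, 0.3651, 0.1826)

e_1 = a_1/‖a_1‖ = (2, 4, 2)/4.8990 = (0.4082, 0.8165, 0.4082).
r_{12} = e_1·a_2 = 4.0825.
u_2 = a_2 − 4.0825·e_1 = (-1.6667, 0.6667, 0.3333).
‖u_2‖ = 1.8257, so e_2 = (-0.9129, 0.3651, 0.1826).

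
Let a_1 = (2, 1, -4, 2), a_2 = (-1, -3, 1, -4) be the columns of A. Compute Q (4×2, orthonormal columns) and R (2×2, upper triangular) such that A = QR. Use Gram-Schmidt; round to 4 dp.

Q = [[0.4000, 0.0916], [0.2000, -0.5904], [-0.8000, -0.4377], [0.4000, -0.6719]], R = [[5.0000, -3.4000], [0.0000, 3.9294]]

a_1 = (2, 1, -4, 2); ‖a_1‖ = 5.0000, so e_1 = (0.4000, 0.2000, -0.8000, 0.4000).
e_1·a_2 = 0.4000·(-1) + 0.2000·(-3) + (-0.8000)·1 + 0.4000·(-4) = -3.4000.
u_2 = a_2 + 3.4000·e_1 = (0.3600, -2.3200, -1.7200, -2.6400).
‖u_2‖ = 3.9294, so e_2 = (0.0916, -0.5904, -0.4377, -0.6719).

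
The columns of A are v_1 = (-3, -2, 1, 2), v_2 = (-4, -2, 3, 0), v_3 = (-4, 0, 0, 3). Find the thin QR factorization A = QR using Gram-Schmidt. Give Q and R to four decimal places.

Q = [[-0.7071, -0.2786, -0.5226], [-0.4714, 0.0372, 0.8321], [0.2357, 0.6502, -0.1421], [0.4714, -0.7059, 0.1192]], R = [[4.2426, 4.4783, 4.2426], [0.0000, 2.9907, -1.0031], [0.0000, 0.0000, 2.4482]]

v_1 = (-3, -2, 1, 2); ‖v_1‖ = 4.2426, so e_1 = (-0.7071, -0.4714, 0.2357, 0.4714).
e_1·v_2 = (-0.7071)·(-4) + (-0.4714)·(-2) + 0.2357·3 + 0.4714·0 = 4.4783.
u_2 = v_2 − 4.4783·e_1 = (-0.8333, 0.1111, 1.9444, -2.1111).
‖u_2‖ = 2.9907, so e_2 = (-0.2786, 0.0372, 0.6502, -0.7059).
e_1·v_3 = (-0.7071)·(-4) + (-0.4714)·0 + 0.2357·0 + 0.4714·3 = 4.2426; e_2·v_3 = (-0.2786)·(-4) + 0.0372·0 + 0.6502·0 + (-0.7059)·3 = -1.0031.
u_3 = v_3 − 4.2426·e_1 + 1.0031·e_2 = (-1.2795, 2.0373, -0.3478, 0.2919).
‖u_3‖ = 2.4482, so e_3 = (-0.5226, 0.8321, -0.1421, 0.1192).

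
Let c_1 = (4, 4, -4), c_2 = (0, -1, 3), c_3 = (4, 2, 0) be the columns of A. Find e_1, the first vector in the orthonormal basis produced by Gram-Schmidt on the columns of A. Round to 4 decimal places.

e_1 = (0.5774, 0.5774, -0.5774)

c_1 = (4, 4, -4); ‖c_1‖ = 6.9282, so e_1 = (0.5774, 0.5774, -0.5774).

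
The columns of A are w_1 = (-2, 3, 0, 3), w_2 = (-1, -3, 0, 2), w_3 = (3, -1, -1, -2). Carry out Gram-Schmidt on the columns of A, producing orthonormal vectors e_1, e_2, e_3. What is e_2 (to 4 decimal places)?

w_1 = (-2, 3, 0, 3); ‖w_1‖ = 4.6904, so e_1 = (-0.4264, 0.6396, 0.0000, 0.6396).
e_1·w_2 = (-0.4264)·(-1) + 0.6396·(-3) + 0.0000·0 + 0.6396·2 = -0.2132.
u_2 = w_2 + 0.2132·e_1 = (-1.0909, -2.8636, 0.0000, 2.1364).
‖u_2‖ = 3.7356, so e_2 = (-0.2920, -0.7666, 0.0000, 0.5719).

e_2 = (-0.2920, -0.7666, 0.0000, 0.5719)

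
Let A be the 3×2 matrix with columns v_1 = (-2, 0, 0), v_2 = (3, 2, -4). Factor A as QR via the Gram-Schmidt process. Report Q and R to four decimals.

Q = [[-1.0000, 0.0000], [0.0000, 0.4472], [0.0000, -0.8944]], R = [[2.0000, -3.0000], [0.0000, 4.4721]]

v_1 = (-2, 0, 0); ‖v_1‖ = 2.0000, so e_1 = (-1.0000, 0.0000, 0.0000).
e_1·v_2 = (-1.0000)·3 + 0.0000·2 + 0.0000·(-4) = -3.0000.
u_2 = v_2 + 3.0000·e_1 = (0.0000, 2.0000, -4.0000).
‖u_2‖ = 4.4721, so e_2 = (0.0000, 0.4472, -0.8944).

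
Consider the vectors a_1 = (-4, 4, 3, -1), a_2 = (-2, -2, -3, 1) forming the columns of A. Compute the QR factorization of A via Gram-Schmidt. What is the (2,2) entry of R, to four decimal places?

r_{22} = 3.9521

q_1 = a_1/‖a_1‖ = (-4, 4, 3, -1)/6.4807 = (-0.6172, 0.6172, 0.4629, -0.1543).
r_{12} = q_1·a_2 = -1.5430.
u_2 = a_2 + 1.5430·q_1 = (-2.9524, -1.0476, -2.2857, 0.7619).
r_{22} = ‖u_2‖ = 3.9521.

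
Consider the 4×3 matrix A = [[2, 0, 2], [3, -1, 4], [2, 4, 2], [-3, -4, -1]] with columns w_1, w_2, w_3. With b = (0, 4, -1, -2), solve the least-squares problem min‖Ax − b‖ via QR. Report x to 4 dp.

x = (1.6235, -0.6824, -0.6353)

q_1 = w_1/‖w_1‖ = (2, 3, 2, -3)/5.0990 = (0.3922, 0.5883, 0.3922, -0.5883).
r_{12} = q_1·w_2 = 3.3340.
u_2 = w_2 − 3.3340·q_1 = (-1.3077, -2.9615, 2.6923, -2.0385).
‖u_2‖ = 4.6781, so q_2 = (-0.2795, -0.6331, 0.5755, -0.4357).
r_{13} = q_1·w_3 = 4.5107; r_{23} = q_2·w_3 = -1.5046.
u_3 = w_3 − 4.5107·q_1 + 1.5046·q_2 = (-0.1898, 0.3937, 1.0967, 0.9982).
‖u_3‖ = 1.5460, so q_3 = (-0.1228, 0.2546, 0.7093, 0.6457).
Qᵀb = (3.1379, -2.2363, -0.9822).
Back-substitute: x_3 = -0.9822/1.5460 = -0.6353.
x_2 = (-2.2363 + 1.5046·(-0.6353))/4.6781 = -0.6824.
x_1 = (3.1379 − 3.3340·(-0.6824) − 4.5107·(-0.6353))/5.0990 = 1.6235.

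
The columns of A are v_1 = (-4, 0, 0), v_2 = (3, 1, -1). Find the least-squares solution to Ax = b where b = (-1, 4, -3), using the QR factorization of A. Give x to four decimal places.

v_1 = (-4, 0, 0); ‖v_1‖ = 4.0000, so e_1 = (-1.0000, 0.0000, 0.0000).
e_1·v_2 = (-1.0000)·3 + 0.0000·1 + 0.0000·(-1) = -3.0000.
u_2 = v_2 + 3.0000·e_1 = (0.0000, 1.0000, -1.0000).
‖u_2‖ = 1.4142, so e_2 = (0.0000, 0.7071, -0.7071).
Qᵀb = (1.0000, 4.9497).
Back-substitute: x_2 = 4.9497/1.4142 = 3.5000.
x_1 = (1.0000 + 3.0000·3.5000)/4.0000 = 2.8750.

x = (2.8750, 3.5000)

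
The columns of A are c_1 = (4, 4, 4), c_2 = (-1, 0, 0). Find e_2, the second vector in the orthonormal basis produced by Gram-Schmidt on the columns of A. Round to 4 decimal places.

c_1 = (4, 4, 4); ‖c_1‖ = 6.9282, so e_1 = (0.5774, 0.5774, 0.5774).
e_1·c_2 = 0.5774·(-1) + 0.5774·0 + 0.5774·0 = -0.5774.
u_2 = c_2 + 0.5774·e_1 = (-0.6667, 0.3333, 0.3333).
‖u_2‖ = 0.8165, so e_2 = (-0.8165, 0.4082, 0.4082).

e_2 = (-0.8165, 0.4082, 0.4082)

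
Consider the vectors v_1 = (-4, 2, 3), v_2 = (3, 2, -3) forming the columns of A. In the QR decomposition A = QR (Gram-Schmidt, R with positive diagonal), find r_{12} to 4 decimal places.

r_{12} = -3.1568

v_1 = (-4, 2, 3); ‖v_1‖ = 5.3852, so e_1 = (-0.7428, 0.3714, 0.5571).
r_{12} = e_1·v_2 = -3.1568.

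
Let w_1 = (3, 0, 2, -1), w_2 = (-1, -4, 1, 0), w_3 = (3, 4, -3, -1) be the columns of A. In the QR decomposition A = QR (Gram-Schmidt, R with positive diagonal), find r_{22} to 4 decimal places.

q_1 = w_1/‖w_1‖ = (3, 0, 2, -1)/3.7417 = (0.8018, 0.0000, 0.5345, -0.2673).
r_{12} = q_1·w_2 = -0.2673.
u_2 = w_2 + 0.2673·q_1 = (-0.7857, -4.0000, 1.1429, -0.0714).
r_{22} = ‖u_2‖ = 4.2342.

r_{22} = 4.2342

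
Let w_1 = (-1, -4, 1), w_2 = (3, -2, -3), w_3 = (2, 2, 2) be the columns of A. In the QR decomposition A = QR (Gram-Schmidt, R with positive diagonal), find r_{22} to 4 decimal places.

w_1 = (-1, -4, 1); ‖w_1‖ = 4.2426, so e_1 = (-0.2357, -0.9428, 0.2357).
e_1·w_2 = (-0.2357)·3 + (-0.9428)·(-2) + 0.2357·(-3) = 0.4714.
u_2 = w_2 − 0.4714·e_1 = (3.1111, -1.5556, -3.1111).
r_{22} = ‖u_2‖ = 4.6667.

r_{22} = 4.6667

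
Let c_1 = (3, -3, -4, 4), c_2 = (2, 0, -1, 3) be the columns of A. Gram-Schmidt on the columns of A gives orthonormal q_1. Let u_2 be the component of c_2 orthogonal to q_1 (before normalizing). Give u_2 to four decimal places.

u_2 = (0.6800, 1.3200, 0.7600, 1.2400)

c_1 = (3, -3, -4, 4); ‖c_1‖ = 7.0711, so q_1 = (0.4243, -0.4243, -0.5657, 0.5657).
q_1·c_2 = 0.4243·2 + (-0.4243)·0 + (-0.5657)·(-1) + 0.5657·3 = 3.1113.
u_2 = c_2 − 3.1113·q_1 = (0.6800, 1.3200, 0.7600, 1.2400).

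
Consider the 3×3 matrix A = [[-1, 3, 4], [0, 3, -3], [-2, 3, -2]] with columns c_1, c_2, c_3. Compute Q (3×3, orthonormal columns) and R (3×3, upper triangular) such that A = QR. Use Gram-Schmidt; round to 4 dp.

c_1 = (-1, 0, -2); ‖c_1‖ = 2.2361, so e_1 = (-0.4472, 0.0000, -0.8944).
e_1·c_2 = (-0.4472)·3 + 0.0000·3 + (-0.8944)·3 = -4.0249.
u_2 = c_2 + 4.0249·e_1 = (1.2000, 3.0000, -0.6000).
‖u_2‖ = 3.2863, so e_2 = (0.3651, 0.9129, -0.1826).
e_1·c_3 = (-0.4472)·4 + 0.0000·(-3) + (-0.8944)·(-2) = 0.0000; e_2·c_3 = 0.3651·4 + 0.9129·(-3) + (-0.1826)·(-2) = -0.9129.
u_3 = c_3 + 0.0000·e_1 + 0.9129·e_2 = (4.3333, -2.1667, -2.1667).
‖u_3‖ = 5.3072, so e_3 = (0.8165, -0.4082, -0.4082).

Q = [[-0.4472, 0.3651, 0.8165], [0.0000, 0.9129, -0.4082], [-0.8944, -0.1826, -0.4082]], R = [[2.2361, -4.0249, 0.0000], [0.0000, 3.2863, -0.9129], [0.0000, 0.0000, 5.3072]]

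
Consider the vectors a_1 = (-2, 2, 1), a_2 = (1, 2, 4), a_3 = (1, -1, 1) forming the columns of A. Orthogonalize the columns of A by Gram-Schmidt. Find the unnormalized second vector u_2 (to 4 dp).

u_2 = (2.3333, 0.6667, 3.3333)

e_1 = a_1/‖a_1‖ = (-2, 2, 1)/3.0000 = (-0.6667, 0.6667, 0.3333).
r_{12} = e_1·a_2 = 2.0000.
u_2 = a_2 − 2.0000·e_1 = (2.3333, 0.6667, 3.3333).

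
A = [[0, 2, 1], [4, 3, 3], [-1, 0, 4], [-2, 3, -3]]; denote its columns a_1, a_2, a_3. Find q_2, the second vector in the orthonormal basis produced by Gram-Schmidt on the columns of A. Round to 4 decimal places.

q_2 = (0.4441, 0.4123, 0.0634, 0.7930)

q_1 = a_1/‖a_1‖ = (0, 4, -1, -2)/4.5826 = (0.0000, 0.8729, -0.2182, -0.4364).
r_{12} = q_1·a_2 = 1.3093.
u_2 = a_2 − 1.3093·q_1 = (2.0000, 1.8571, 0.2857, 3.5714).
‖u_2‖ = 4.5040, so q_2 = (0.4441, 0.4123, 0.0634, 0.7930).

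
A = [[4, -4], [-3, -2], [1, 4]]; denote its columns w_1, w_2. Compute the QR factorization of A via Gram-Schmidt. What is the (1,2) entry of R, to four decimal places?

q_1 = w_1/‖w_1‖ = (4, -3, 1)/5.0990 = (0.7845, -0.5883, 0.1961).
r_{12} = q_1·w_2 = -1.1767.

r_{12} = -1.1767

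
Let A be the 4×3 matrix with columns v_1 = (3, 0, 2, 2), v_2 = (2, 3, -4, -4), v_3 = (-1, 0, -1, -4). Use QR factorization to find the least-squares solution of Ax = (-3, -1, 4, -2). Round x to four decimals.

x = (0.3740, -0.9304, 1.5895)

q_1 = v_1/‖v_1‖ = (3, 0, 2, 2)/4.1231 = (0.7276, 0.0000, 0.4851, 0.4851).
r_{12} = q_1·v_2 = -2.4254.
u_2 = v_2 + 2.4254·q_1 = (3.7647, 3.0000, -2.8235, -2.8235).
‖u_2‖ = 6.2544, so q_2 = (0.6019, 0.4797, -0.4514, -0.4514).
r_{13} = q_1·v_3 = -3.1530; r_{23} = q_2·v_3 = 1.6553.
u_3 = v_3 + 3.1530·q_1 − 1.6553·q_2 = (0.2977, -0.7940, 1.2767, -1.7233).
‖u_3‖ = 2.3063, so q_3 = (0.1291, -0.3443, 0.5536, -0.7472).
Qᵀb = (-1.2127, -3.1883, 3.6657).
Back-substitute: x_3 = 3.6657/2.3063 = 1.5895.
x_2 = (-3.1883 − 1.6553·1.5895)/6.2544 = -0.9304.
x_1 = (-1.2127 + 2.4254·(-0.9304) + 3.1530·1.5895)/4.1231 = 0.3740.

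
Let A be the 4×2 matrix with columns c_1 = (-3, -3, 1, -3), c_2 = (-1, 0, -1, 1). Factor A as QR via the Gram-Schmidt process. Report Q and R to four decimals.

Q = [[-0.5669, -0.6430], [-0.5669, -0.0622], [0.1890, -0.5601], [-0.5669, 0.5186]], R = [[5.2915, -0.1890], [0.0000, 1.7217]]

e_1 = c_1/‖c_1‖ = (-3, -3, 1, -3)/5.2915 = (-0.5669, -0.5669, 0.1890, -0.5669).
r_{12} = e_1·c_2 = -0.1890.
u_2 = c_2 + 0.1890·e_1 = (-1.1071, -0.1071, -0.9643, 0.8929).
‖u_2‖ = 1.7217, so e_2 = (-0.6430, -0.0622, -0.5601, 0.5186).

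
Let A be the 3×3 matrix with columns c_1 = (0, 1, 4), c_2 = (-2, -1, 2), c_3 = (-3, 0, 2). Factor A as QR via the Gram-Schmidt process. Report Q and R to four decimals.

Q = [[0.0000, -0.8086, -0.5883], [0.2425, -0.5708, 0.7845], [0.9701, 0.1427, -0.1961]], R = [[4.1231, 1.6977, 1.9403], [0.0000, 2.4734, 2.7112], [0.0000, 0.0000, 1.3728]]

c_1 = (0, 1, 4); ‖c_1‖ = 4.1231, so q_1 = (0.0000, 0.2425, 0.9701).
q_1·c_2 = 0.0000·(-2) + 0.2425·(-1) + 0.9701·2 = 1.6977.
u_2 = c_2 − 1.6977·q_1 = (-2.0000, -1.4118, 0.3529).
‖u_2‖ = 2.4734, so q_2 = (-0.8086, -0.5708, 0.1427).
q_1·c_3 = 0.0000·(-3) + 0.2425·0 + 0.9701·2 = 1.9403; q_2·c_3 = (-0.8086)·(-3) + (-0.5708)·0 + 0.1427·2 = 2.7112.
u_3 = c_3 − 1.9403·q_1 − 2.7112·q_2 = (-0.8077, 1.0769, -0.2692).
‖u_3‖ = 1.3728, so q_3 = (-0.5883, 0.7845, -0.1961).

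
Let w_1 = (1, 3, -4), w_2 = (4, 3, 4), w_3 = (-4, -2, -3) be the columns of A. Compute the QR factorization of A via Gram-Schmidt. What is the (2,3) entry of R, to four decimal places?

q_1 = w_1/‖w_1‖ = (1, 3, -4)/5.0990 = (0.1961, 0.5883, -0.7845).
r_{12} = q_1·w_2 = -0.5883.
u_2 = w_2 + 0.5883·q_1 = (4.1154, 3.3462, 3.5385).
‖u_2‖ = 6.3760, so q_2 = (0.6454, 0.5248, 0.5550).
r_{23} = q_2·w_3 = -5.2963.

r_{23} = -5.2963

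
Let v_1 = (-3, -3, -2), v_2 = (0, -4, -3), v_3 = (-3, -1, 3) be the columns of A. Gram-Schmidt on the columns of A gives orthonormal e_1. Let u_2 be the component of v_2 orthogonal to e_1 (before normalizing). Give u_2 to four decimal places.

u_2 = (2.4545, -1.5455, -1.3636)

v_1 = (-3, -3, -2); ‖v_1‖ = 4.6904, so e_1 = (-0.6396, -0.6396, -0.4264).
e_1·v_2 = (-0.6396)·0 + (-0.6396)·(-4) + (-0.4264)·(-3) = 3.8376.
u_2 = v_2 − 3.8376·e_1 = (2.4545, -1.5455, -1.3636).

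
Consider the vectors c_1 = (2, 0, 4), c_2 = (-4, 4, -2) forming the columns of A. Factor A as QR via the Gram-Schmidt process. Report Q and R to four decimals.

c_1 = (2, 0, 4); ‖c_1‖ = 4.4721, so q_1 = (0.4472, 0.0000, 0.8944).
q_1·c_2 = 0.4472·(-4) + 0.0000·4 + 0.8944·(-2) = -3.5777.
u_2 = c_2 + 3.5777·q_1 = (-2.4000, 4.0000, 1.2000).
‖u_2‖ = 4.8166, so q_2 = (-0.4983, 0.8305, 0.2491).

Q = [[0.4472, -0.4983], [0.0000, 0.8305], [0.8944, 0.2491]], R = [[4.4721, -3.5777], [0.0000, 4.8166]]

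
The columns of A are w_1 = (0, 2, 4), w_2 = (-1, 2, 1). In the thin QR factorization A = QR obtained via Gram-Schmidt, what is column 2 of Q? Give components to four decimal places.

w_1 = (0, 2, 4); ‖w_1‖ = 4.4721, so e_1 = (0.0000, 0.4472, 0.8944).
e_1·w_2 = 0.0000·(-1) + 0.4472·2 + 0.8944·1 = 1.7889.
u_2 = w_2 − 1.7889·e_1 = (-1.0000, 1.2000, -0.6000).
‖u_2‖ = 1.6733, so e_2 = (-0.5976, 0.7171, -0.3586).

e_2 = (-0.5976, 0.7171, -0.3586)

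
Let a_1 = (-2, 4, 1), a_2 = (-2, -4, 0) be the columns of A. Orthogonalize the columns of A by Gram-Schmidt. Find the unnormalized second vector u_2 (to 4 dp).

u_2 = (-3.1429, -1.7143, 0.5714)

a_1 = (-2, 4, 1); ‖a_1‖ = 4.5826, so q_1 = (-0.4364, 0.8729, 0.2182).
q_1·a_2 = (-0.4364)·(-2) + 0.8729·(-4) + 0.2182·0 = -2.6186.
u_2 = a_2 + 2.6186·q_1 = (-3.1429, -1.7143, 0.5714).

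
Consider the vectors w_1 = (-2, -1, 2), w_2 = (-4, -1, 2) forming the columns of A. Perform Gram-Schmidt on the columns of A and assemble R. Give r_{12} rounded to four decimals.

r_{12} = 4.3333

w_1 = (-2, -1, 2); ‖w_1‖ = 3.0000, so q_1 = (-0.6667, -0.3333, 0.6667).
r_{12} = q_1·w_2 = 4.3333.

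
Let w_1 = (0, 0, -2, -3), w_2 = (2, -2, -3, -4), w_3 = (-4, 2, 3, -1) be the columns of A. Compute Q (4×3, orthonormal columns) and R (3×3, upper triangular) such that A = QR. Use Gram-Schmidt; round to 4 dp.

Q = [[0.0000, 0.7037, -0.2749], [0.0000, -0.7037, -0.3964], [-0.5547, -0.0812, 0.7288], [-0.8321, 0.0541, -0.4859]], R = [[3.6056, 4.9923, -0.8321], [0.0000, 2.8420, -4.5201], [0.0000, 0.0000, 2.9793]]

w_1 = (0, 0, -2, -3); ‖w_1‖ = 3.6056, so q_1 = (0.0000, 0.0000, -0.5547, -0.8321).
q_1·w_2 = 0.0000·2 + 0.0000·(-2) + (-0.5547)·(-3) + (-0.8321)·(-4) = 4.9923.
u_2 = w_2 − 4.9923·q_1 = (2.0000, -2.0000, -0.2308, 0.1538).
‖u_2‖ = 2.8420, so q_2 = (0.7037, -0.7037, -0.0812, 0.0541).
q_1·w_3 = 0.0000·(-4) + 0.0000·2 + (-0.5547)·3 + (-0.8321)·(-1) = -0.8321; q_2·w_3 = 0.7037·(-4) + (-0.7037)·2 + (-0.0812)·3 + 0.0541·(-1) = -4.5201.
u_3 = w_3 + 0.8321·q_1 + 4.5201·q_2 = (-0.8190, -1.1810, 2.1714, -1.4476).
‖u_3‖ = 2.9793, so q_3 = (-0.2749, -0.3964, 0.7288, -0.4859).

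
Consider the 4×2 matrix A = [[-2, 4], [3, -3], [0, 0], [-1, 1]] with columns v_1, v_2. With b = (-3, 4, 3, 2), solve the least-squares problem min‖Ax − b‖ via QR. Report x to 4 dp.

v_1 = (-2, 3, 0, -1); ‖v_1‖ = 3.7417, so e_1 = (-0.5345, 0.8018, 0.0000, -0.2673).
e_1·v_2 = (-0.5345)·4 + 0.8018·(-3) + 0.0000·0 + (-0.2673)·1 = -4.8107.
u_2 = v_2 + 4.8107·e_1 = (1.4286, 0.8571, 0.0000, -0.2857).
‖u_2‖ = 1.6903, so e_2 = (0.8452, 0.5071, 0.0000, -0.1690).
Qᵀb = (4.2762, -0.8452).
Back-substitute: x_2 = -0.8452/1.6903 = -0.5000.
x_1 = (4.2762 + 4.8107·(-0.5000))/3.7417 = 0.5000.

x = (0.5000, -0.5000)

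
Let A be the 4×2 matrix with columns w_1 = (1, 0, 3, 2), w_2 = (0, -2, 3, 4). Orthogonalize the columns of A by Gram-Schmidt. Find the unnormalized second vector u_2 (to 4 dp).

w_1 = (1, 0, 3, 2); ‖w_1‖ = 3.7417, so q_1 = (0.2673, 0.0000, 0.8018, 0.5345).
q_1·w_2 = 0.2673·0 + 0.0000·(-2) + 0.8018·3 + 0.5345·4 = 4.5434.
u_2 = w_2 − 4.5434·q_1 = (-1.2143, -2.0000, -0.6429, 1.5714).

u_2 = (-1.2143, -2.0000, -0.6429, 1.5714)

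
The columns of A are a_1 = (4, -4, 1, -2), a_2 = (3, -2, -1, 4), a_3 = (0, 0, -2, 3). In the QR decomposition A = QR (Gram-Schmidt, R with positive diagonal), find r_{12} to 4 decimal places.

r_{12} = 1.8084

q_1 = a_1/‖a_1‖ = (4, -4, 1, -2)/6.0828 = (0.6576, -0.6576, 0.1644, -0.3288).
r_{12} = q_1·a_2 = 1.8084.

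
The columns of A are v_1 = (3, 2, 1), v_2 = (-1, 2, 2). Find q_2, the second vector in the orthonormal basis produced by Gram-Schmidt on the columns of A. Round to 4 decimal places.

q_2 = (-0.5683, 0.5436, 0.6177)

v_1 = (3, 2, 1); ‖v_1‖ = 3.7417, so q_1 = (0.8018, 0.5345, 0.2673).
q_1·v_2 = 0.8018·(-1) + 0.5345·2 + 0.2673·2 = 0.8018.
u_2 = v_2 − 0.8018·q_1 = (-1.6429, 1.5714, 1.7857).
‖u_2‖ = 2.8909, so q_2 = (-0.5683, 0.5436, 0.6177).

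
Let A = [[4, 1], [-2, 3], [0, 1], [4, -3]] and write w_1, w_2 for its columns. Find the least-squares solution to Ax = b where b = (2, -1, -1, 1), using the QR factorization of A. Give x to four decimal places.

x = (0.4008, 0.0305)

e_1 = w_1/‖w_1‖ = (4, -2, 0, 4)/6.0000 = (0.6667, -0.3333, 0.0000, 0.6667).
r_{12} = e_1·w_2 = -2.3333.
u_2 = w_2 + 2.3333·e_1 = (2.5556, 2.2222, 1.0000, -1.4444).
‖u_2‖ = 3.8152, so e_2 = (0.6698, 0.5825, 0.2621, -0.3786).
Qᵀb = (2.3333, 0.1165).
Back-substitute: x_2 = 0.1165/3.8152 = 0.0305.
x_1 = (2.3333 + 2.3333·0.0305)/6.0000 = 0.4008.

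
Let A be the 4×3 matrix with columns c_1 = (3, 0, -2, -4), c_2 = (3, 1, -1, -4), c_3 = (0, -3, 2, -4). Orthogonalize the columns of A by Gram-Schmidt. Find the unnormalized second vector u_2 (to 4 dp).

u_2 = (0.2069, 1.0000, 0.8621, -0.2759)

q_1 = c_1/‖c_1‖ = (3, 0, -2, -4)/5.3852 = (0.5571, 0.0000, -0.3714, -0.7428).
r_{12} = q_1·c_2 = 5.0138.
u_2 = c_2 − 5.0138·q_1 = (0.2069, 1.0000, 0.8621, -0.2759).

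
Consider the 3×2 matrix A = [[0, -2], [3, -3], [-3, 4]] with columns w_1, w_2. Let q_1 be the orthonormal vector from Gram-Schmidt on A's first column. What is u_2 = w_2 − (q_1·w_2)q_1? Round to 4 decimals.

w_1 = (0, 3, -3); ‖w_1‖ = 4.2426, so q_1 = (0.0000, 0.7071, -0.7071).
q_1·w_2 = 0.0000·(-2) + 0.7071·(-3) + (-0.7071)·4 = -4.9497.
u_2 = w_2 + 4.9497·q_1 = (-2.0000, 0.5000, 0.5000).

u_2 = (-2.0000, 0.5000, 0.5000)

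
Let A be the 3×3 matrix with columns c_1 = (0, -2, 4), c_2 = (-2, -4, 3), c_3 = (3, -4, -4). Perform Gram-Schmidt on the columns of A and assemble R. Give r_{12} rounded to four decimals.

c_1 = (0, -2, 4); ‖c_1‖ = 4.4721, so e_1 = (0.0000, -0.4472, 0.8944).
r_{12} = e_1·c_2 = 4.4721.

r_{12} = 4.4721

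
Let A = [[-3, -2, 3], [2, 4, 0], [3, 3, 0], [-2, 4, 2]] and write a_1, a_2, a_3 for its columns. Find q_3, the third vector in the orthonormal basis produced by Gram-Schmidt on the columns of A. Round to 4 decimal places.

q_1 = a_1/‖a_1‖ = (-3, 2, 3, -2)/5.0990 = (-0.5883, 0.3922, 0.5883, -0.3922).
r_{12} = q_1·a_2 = 2.9417.
u_2 = a_2 − 2.9417·q_1 = (-0.2692, 2.8462, 1.2692, 5.1538).
‖u_2‖ = 6.0288, so q_2 = (-0.0447, 0.4721, 0.2105, 0.8549).
r_{13} = q_1·a_3 = -2.5495; r_{23} = q_2·a_3 = 1.5758.
u_3 = a_3 + 2.5495·q_1 − 1.5758·q_2 = (1.5704, 0.2561, 1.1683, -0.3471).
‖u_3‖ = 2.0042, so q_3 = (0.7835, 0.1278, 0.5829, -0.1732).

q_3 = (0.7835, 0.1278, 0.5829, -0.1732)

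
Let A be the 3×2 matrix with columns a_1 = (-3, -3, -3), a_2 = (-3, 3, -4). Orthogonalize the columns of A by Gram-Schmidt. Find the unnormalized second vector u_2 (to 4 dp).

u_2 = (-1.6667, 4.3333, -2.6667)

a_1 = (-3, -3, -3); ‖a_1‖ = 5.1962, so q_1 = (-0.5774, -0.5774, -0.5774).
q_1·a_2 = (-0.5774)·(-3) + (-0.5774)·3 + (-0.5774)·(-4) = 2.3094.
u_2 = a_2 − 2.3094·q_1 = (-1.6667, 4.3333, -2.6667).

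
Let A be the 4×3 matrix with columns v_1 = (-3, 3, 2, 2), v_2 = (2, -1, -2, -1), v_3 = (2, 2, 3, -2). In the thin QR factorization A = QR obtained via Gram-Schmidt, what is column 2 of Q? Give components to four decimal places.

v_1 = (-3, 3, 2, 2); ‖v_1‖ = 5.0990, so e_1 = (-0.5883, 0.5883, 0.3922, 0.3922).
e_1·v_2 = (-0.5883)·2 + 0.5883·(-1) + 0.3922·(-2) + 0.3922·(-1) = -2.9417.
u_2 = v_2 + 2.9417·e_1 = (0.2692, 0.7308, -0.8462, 0.1538).
‖u_2‖ = 1.1602, so e_2 = (0.2320, 0.6298, -0.7293, 0.1326).

e_2 = (0.2320, 0.6298, -0.7293, 0.1326)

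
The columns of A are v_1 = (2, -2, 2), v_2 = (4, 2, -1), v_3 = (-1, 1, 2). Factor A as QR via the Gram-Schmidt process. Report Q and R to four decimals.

v_1 = (2, -2, 2); ‖v_1‖ = 3.4641, so q_1 = (0.5774, -0.5774, 0.5774).
q_1·v_2 = 0.5774·4 + (-0.5774)·2 + 0.5774·(-1) = 0.5774.
u_2 = v_2 − 0.5774·q_1 = (3.6667, 2.3333, -1.3333).
‖u_2‖ = 4.5461, so q_2 = (0.8066, 0.5133, -0.2933).
q_1·v_3 = 0.5774·(-1) + (-0.5774)·1 + 0.5774·2 = 0.0000; q_2·v_3 = 0.8066·(-1) + 0.5133·1 + (-0.2933)·2 = -0.8799.
u_3 = v_3 + 0.0000·q_1 + 0.8799·q_2 = (-0.2903, 1.4516, 1.7419).
‖u_3‖ = 2.2860, so q_3 = (-0.1270, 0.6350, 0.7620).

Q = [[0.5774, 0.8066, -0.1270], [-0.5774, 0.5133, 0.6350], [0.5774, -0.2933, 0.7620]], R = [[3.4641, 0.5774, 0.0000], [0.0000, 4.5461, -0.8799], [0.0000, 0.0000, 2.2860]]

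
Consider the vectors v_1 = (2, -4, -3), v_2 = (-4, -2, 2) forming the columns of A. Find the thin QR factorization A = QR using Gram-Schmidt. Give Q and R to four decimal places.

v_1 = (2, -4, -3); ‖v_1‖ = 5.3852, so e_1 = (0.3714, -0.7428, -0.5571).
e_1·v_2 = 0.3714·(-4) + (-0.7428)·(-2) + (-0.5571)·2 = -1.1142.
u_2 = v_2 + 1.1142·e_1 = (-3.5862, -2.8276, 1.3793).
‖u_2‖ = 4.7706, so e_2 = (-0.7517, -0.5927, 0.2891).

Q = [[0.3714, -0.7517], [-0.7428, -0.5927], [-0.5571, 0.2891]], R = [[5.3852, -1.1142], [0.0000, 4.7706]]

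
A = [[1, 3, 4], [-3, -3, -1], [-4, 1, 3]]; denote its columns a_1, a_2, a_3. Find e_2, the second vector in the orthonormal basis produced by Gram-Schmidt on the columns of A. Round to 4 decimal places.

a_1 = (1, -3, -4); ‖a_1‖ = 5.0990, so e_1 = (0.1961, -0.5883, -0.7845).
e_1·a_2 = 0.1961·3 + (-0.5883)·(-3) + (-0.7845)·1 = 1.5689.
u_2 = a_2 − 1.5689·e_1 = (2.6923, -2.0769, 2.2308).
‖u_2‖ = 4.0668, so e_2 = (0.6620, -0.5107, 0.5485).

e_2 = (0.6620, -0.5107, 0.5485)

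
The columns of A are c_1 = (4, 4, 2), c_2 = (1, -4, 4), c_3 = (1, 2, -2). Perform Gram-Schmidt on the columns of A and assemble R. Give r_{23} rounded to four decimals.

r_{23} = -2.4731

c_1 = (4, 4, 2); ‖c_1‖ = 6.0000, so e_1 = (0.6667, 0.6667, 0.3333).
e_1·c_2 = 0.6667·1 + 0.6667·(-4) + 0.3333·4 = -0.6667.
u_2 = c_2 + 0.6667·e_1 = (1.4444, -3.5556, 4.2222).
‖u_2‖ = 5.7057, so e_2 = (0.2532, -0.6232, 0.7400).
r_{23} = e_2·c_3 = -2.4731.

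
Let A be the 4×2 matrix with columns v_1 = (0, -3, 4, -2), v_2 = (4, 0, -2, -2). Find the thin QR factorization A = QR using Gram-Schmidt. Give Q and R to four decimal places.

e_1 = v_1/‖v_1‖ = (0, -3, 4, -2)/5.3852 = (0.0000, -0.5571, 0.7428, -0.3714).
r_{12} = e_1·v_2 = -0.7428.
u_2 = v_2 + 0.7428·e_1 = (4.0000, -0.4138, -1.4483, -2.2759).
‖u_2‖ = 4.8423, so e_2 = (0.8260, -0.0855, -0.2991, -0.4700).

Q = [[0.0000, 0.8260], [-0.5571, -0.0855], [0.7428, -0.2991], [-0.3714, -0.4700]], R = [[5.3852, -0.7428], [0.0000, 4.8423]]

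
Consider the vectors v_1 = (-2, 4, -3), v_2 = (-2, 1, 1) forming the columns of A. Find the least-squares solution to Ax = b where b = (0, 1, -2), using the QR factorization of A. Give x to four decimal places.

x = (0.4362, -0.5302)

e_1 = v_1/‖v_1‖ = (-2, 4, -3)/5.3852 = (-0.3714, 0.7428, -0.5571).
r_{12} = e_1·v_2 = 0.9285.
u_2 = v_2 − 0.9285·e_1 = (-1.6552, 0.3103, 1.5172).
‖u_2‖ = 2.2667, so e_2 = (-0.7302, 0.1369, 0.6694).
Qᵀb = (1.8570, -1.2018).
Back-substitute: x_2 = -1.2018/2.2667 = -0.5302.
x_1 = (1.8570 − 0.9285·(-0.5302))/5.3852 = 0.4362.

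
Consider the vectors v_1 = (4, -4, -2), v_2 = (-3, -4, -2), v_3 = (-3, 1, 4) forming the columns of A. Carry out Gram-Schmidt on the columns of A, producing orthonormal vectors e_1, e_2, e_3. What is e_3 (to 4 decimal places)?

e_1 = v_1/‖v_1‖ = (4, -4, -2)/6.0000 = (0.6667, -0.6667, -0.3333).
r_{12} = e_1·v_2 = 1.3333.
u_2 = v_2 − 1.3333·e_1 = (-3.8889, -3.1111, -1.5556).
‖u_2‖ = 5.2175, so e_2 = (-0.7454, -0.5963, -0.2981).
r_{13} = e_1·v_3 = -4.0000; r_{23} = e_2·v_3 = 0.4472.
u_3 = v_3 + 4.0000·e_1 − 0.4472·e_2 = (0.0000, -1.4000, 2.8000).
‖u_3‖ = 3.1305, so e_3 = (0.0000, -0.4472, 0.8944).

e_3 = (0.0000, -0.4472, 0.8944)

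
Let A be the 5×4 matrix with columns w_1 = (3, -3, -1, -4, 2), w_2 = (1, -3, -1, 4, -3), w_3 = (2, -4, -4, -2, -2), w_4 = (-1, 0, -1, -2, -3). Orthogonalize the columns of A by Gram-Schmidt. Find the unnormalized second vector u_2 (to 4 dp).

u_2 = (1.6923, -3.6923, -1.2308, 3.0769, -2.5385)

w_1 = (3, -3, -1, -4, 2); ‖w_1‖ = 6.2450, so q_1 = (0.4804, -0.4804, -0.1601, -0.6405, 0.3203).
q_1·w_2 = 0.4804·1 + (-0.4804)·(-3) + (-0.1601)·(-1) + (-0.6405)·4 + 0.3203·(-3) = -1.4412.
u_2 = w_2 + 1.4412·q_1 = (1.6923, -3.6923, -1.2308, 3.0769, -2.5385).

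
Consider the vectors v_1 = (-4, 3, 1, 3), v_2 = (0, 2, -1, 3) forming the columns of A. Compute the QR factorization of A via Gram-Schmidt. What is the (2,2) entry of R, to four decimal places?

r_{22} = 2.8983

v_1 = (-4, 3, 1, 3); ‖v_1‖ = 5.9161, so e_1 = (-0.6761, 0.5071, 0.1690, 0.5071).
e_1·v_2 = (-0.6761)·0 + 0.5071·2 + 0.1690·(-1) + 0.5071·3 = 2.3664.
u_2 = v_2 − 2.3664·e_1 = (1.6000, 0.8000, -1.4000, 1.8000).
r_{22} = ‖u_2‖ = 2.8983.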